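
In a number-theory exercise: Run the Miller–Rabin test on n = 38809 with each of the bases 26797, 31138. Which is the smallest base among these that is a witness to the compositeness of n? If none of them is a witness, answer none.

n − 1 = 38808 = 2^3 · 4851, so s = 3 and d = 4851.
Base 26797: x_0 = 26797^4851 mod 38809 = 8485. x_0 is neither 1 nor 38808, so continue squaring. x_1 = 8485^2 mod 38809 = 4530. x_2 = 4530^2 mod 38809 = 29748. Reached i = s−1 = 2 without hitting −1: 26797 is a Miller–Rabin witness and 38809 is composite.
Base 31138: x_0 = 31138^4851 mod 38809 = 577. x_0 is neither 1 nor 38808, so continue squaring. x_1 = 577^2 mod 38809 = 22457. x_2 = 22457^2 mod 38809 = 32703. Reached i = s−1 = 2 without hitting −1: 31138 is a Miller–Rabin witness and 38809 is composite.
The smallest witness among the given bases is 26797.

26797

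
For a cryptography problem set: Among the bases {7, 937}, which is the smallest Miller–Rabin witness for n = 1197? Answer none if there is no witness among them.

n − 1 = 1196 = 2^2 · 299, so s = 2 and d = 299.
Base 7: x_0 = 7^299 mod 1197 = 49. x_0 is neither 1 nor 1196, so continue squaring. x_1 = 49^2 mod 1197 = 7. Reached i = s−1 = 1 without hitting −1: 7 is a Miller–Rabin witness and 1197 is composite.
Base 937: x_0 = 937^299 mod 1197 = 55. x_0 is neither 1 nor 1196, so continue squaring. x_1 = 55^2 mod 1197 = 631. Reached i = s−1 = 1 without hitting −1: 937 is a Miller–Rabin witness and 1197 is composite.
The smallest witness among the given bases is 7.

7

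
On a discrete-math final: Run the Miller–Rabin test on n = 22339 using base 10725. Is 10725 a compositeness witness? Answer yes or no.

yes

n − 1 = 22338 = 2^1 · 11169, so s = 1 and d = 11169.
x_0 = 10725^11169 mod 22339 = 7248.
x_0 ∉ {1, 22338} and s = 1, so 10725 is a Miller–Rabin witness and 22339 is composite.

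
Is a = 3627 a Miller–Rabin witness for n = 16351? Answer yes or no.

yes

n − 1 = 16350 = 2^1 · 8175, so s = 1 and d = 8175.
By repeated squaring, 3627^8175 ≡ 15861 (mod 16351).
x_0 = 3627^8175 mod 16351 = 15861.
x_0 ∉ {1, 16350} and s = 1, so 3627 is a Miller–Rabin witness and 16351 is composite.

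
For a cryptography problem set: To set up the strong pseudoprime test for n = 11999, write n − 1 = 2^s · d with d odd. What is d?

5999

Halving: 11998 → 5999; 5999 is odd.
So 11998 = 2^1 · 5999.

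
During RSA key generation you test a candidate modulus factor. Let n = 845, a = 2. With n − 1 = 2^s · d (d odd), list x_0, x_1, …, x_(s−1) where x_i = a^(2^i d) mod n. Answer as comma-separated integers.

323, 394

n − 1 = 844 = 2^2 · 211, so s = 2 and d = 211.
x_0 = 2^211 mod 845 = 323.
x_1 = 323^2 mod 845 = 394.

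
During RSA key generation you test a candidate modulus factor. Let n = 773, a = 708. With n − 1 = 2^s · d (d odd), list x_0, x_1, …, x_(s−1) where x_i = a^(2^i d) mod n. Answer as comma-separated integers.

1, 1

n − 1 = 772 = 2^2 · 193, so s = 2 and d = 193.
x_0 = 708^193 mod 773 = 1.
x_1 = 1^2 mod 773 = 1.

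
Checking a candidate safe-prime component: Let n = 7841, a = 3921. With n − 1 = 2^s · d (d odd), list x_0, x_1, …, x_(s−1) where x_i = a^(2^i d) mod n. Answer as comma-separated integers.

6362, 7643, 7840, 1, 1

n − 1 = 7840 = 2^5 · 245, so s = 5 and d = 245.
x_0 = 3921^245 mod 7841 = 6362.
x_1 = 6362^2 mod 7841 = 7643.
x_2 = 7643^2 mod 7841 = 7840.
x_3 = 7840^2 mod 7841 = 1.
x_4 = 1^2 mod 7841 = 1.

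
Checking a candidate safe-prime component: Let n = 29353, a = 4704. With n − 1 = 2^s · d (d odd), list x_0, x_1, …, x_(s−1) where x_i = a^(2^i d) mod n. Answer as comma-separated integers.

n − 1 = 29352 = 2^3 · 3669, so s = 3 and d = 3669.
x_0 = 4704^3669 mod 29353 = 8024.
x_1 = 8024^2 mod 29353 = 13447.
x_2 = 13447^2 mod 29353 = 7329.

8024, 13447, 7329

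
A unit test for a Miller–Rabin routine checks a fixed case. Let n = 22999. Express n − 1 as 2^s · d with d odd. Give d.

Halving: 22998 → 11499; 11499 is odd.
So 22998 = 2^1 · 11499.

11499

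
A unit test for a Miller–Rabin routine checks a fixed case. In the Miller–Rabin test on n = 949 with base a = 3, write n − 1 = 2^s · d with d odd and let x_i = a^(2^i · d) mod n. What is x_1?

729

n − 1 = 948 = 2^2 · 237, so s = 2 and d = 237.
Repeated squaring mod 949: 3^1 ≡ 3, 3^2 ≡ 9, 3^4 ≡ 81, 3^8 ≡ 867, 3^16 ≡ 81, 3^32 ≡ 867, 3^64 ≡ 81, 3^128 ≡ 867.
237 = 128 + 64 + 32 + 8 + 4 + 1, so 3^237 ≡ 867·81·867·867·81·3 ≡ 703 (mod 949).
x_0 = 703.
x_1 = 703^2 mod 949 = 729.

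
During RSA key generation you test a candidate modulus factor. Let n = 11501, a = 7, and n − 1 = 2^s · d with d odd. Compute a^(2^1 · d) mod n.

5740

n − 1 = 11500 = 2^2 · 2875, so s = 2 and d = 2875.
x_0 = 7^2875 mod 11501 = 7000.
x_1 = 7000^2 mod 11501 = 5740.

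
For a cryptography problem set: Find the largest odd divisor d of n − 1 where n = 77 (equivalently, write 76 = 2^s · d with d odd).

19

Halving: 76 → 38 → 19; 19 is odd.
So 76 = 2^2 · 19.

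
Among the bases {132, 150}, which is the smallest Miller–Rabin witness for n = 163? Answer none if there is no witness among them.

none

n − 1 = 162 = 2^1 · 81, so s = 1 and d = 81.
Base 132: x_0 = 132^81 mod 163 = 1. x_0 = 1, so 132 is not a witness.
Base 150: x_0 = 150^81 mod 163 = 1. x_0 = 1, so 150 is not a witness.
No listed base is a witness for 163.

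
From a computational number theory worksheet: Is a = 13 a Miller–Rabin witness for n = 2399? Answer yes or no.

no

n − 1 = 2398 = 2^1 · 1199, so s = 1 and d = 1199.
x_0 = 13^1199 mod 2399 = 2398.
x_0 = 2398 ≡ −1, so 13 is not a witness.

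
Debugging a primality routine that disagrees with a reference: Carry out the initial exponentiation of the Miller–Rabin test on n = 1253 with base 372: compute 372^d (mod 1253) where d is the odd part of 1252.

43

n − 1 = 1252 = 2^2 · 313, so s = 2 and d = 313.
By repeated squaring, 372^313 ≡ 43 (mod 1253).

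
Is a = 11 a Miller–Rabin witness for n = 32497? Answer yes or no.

n − 1 = 32496 = 2^4 · 2031, so s = 4 and d = 2031.
Repeated squaring mod 32497: 11^1 ≡ 11, 11^2 ≡ 121, 11^4 ≡ 14641, 11^8 ≡ 8669, 11^16 ≡ 18497, 11^32 ≡ 10593, 11^64 ≡ 32005, 11^128 ≡ 14585, 11^256 ≡ 29360, 11^512 ≡ 26675, 11^1024 ≡ 1313.
2031 = 1024 + 512 + 256 + 128 + 64 + 32 + 8 + 4 + 2 + 1, so 11^2031 ≡ 1313·26675·29360·14585·32005·10593·8669·14641·121·11 ≡ 30835 (mod 32497).
x_0 = 11^2031 mod 32497 = 30835.
x_0 is neither 1 nor 32496, so continue squaring.
x_1 = 30835^2 mod 32497 = 32496.
x_1 ≡ −1, so 11 is not a witness.

no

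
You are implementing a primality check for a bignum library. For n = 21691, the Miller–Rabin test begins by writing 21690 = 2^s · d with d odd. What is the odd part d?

Halving: 21690 → 10845; 10845 is odd.
So 21690 = 2^1 · 10845.

10845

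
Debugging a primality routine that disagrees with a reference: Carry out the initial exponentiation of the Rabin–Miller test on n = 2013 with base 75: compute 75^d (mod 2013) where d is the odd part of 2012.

597

n − 1 = 2012 = 2^2 · 503, so s = 2 and d = 503.
Repeated squaring mod 2013: 75^1 ≡ 75, 75^2 ≡ 1599, 75^4 ≡ 291, 75^8 ≡ 135, 75^16 ≡ 108, 75^32 ≡ 1599, 75^64 ≡ 291, 75^128 ≡ 135, 75^256 ≡ 108.
503 = 256 + 128 + 64 + 32 + 16 + 4 + 2 + 1, so 75^503 ≡ 108·135·291·1599·108·291·1599·75 ≡ 597 (mod 2013).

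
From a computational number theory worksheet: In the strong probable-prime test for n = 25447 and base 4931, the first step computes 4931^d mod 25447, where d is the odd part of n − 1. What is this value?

n − 1 = 25446 = 2^1 · 12723, so s = 1 and d = 12723.
4931^12723 mod 25447 = 25446.

25446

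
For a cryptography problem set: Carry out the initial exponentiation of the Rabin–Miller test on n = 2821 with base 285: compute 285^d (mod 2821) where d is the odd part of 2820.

2820

n − 1 = 2820 = 2^2 · 705, so s = 2 and d = 705.
285^705 mod 2821 = 2820.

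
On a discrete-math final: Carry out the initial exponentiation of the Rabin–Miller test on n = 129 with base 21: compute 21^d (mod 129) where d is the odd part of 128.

21

n − 1 = 128 = 2^7 · 1, so s = 7 and d = 1.
21^1 mod 129 = 21.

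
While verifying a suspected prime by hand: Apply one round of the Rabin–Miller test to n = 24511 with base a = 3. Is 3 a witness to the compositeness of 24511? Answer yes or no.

n − 1 = 24510 = 2^1 · 12255, so s = 1 and d = 12255.
x_0 = 3^12255 mod 24511 = 10551.
x_0 ∉ {1, 24510} and s = 1, so 3 is a Miller–Rabin witness and 24511 is composite.

yes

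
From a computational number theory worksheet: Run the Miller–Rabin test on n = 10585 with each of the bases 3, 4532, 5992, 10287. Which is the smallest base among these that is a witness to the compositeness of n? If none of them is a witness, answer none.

n − 1 = 10584 = 2^3 · 1323, so s = 3 and d = 1323.
Base 3: x_0 = 3^1323 mod 10585 = 8422. x_0 is neither 1 nor 10584, so continue squaring. x_1 = 8422^2 mod 10585 = 10584. x_1 ≡ −1, so 3 is not a witness.
Base 4532: x_0 = 4532^1323 mod 10585 = 4918. x_0 is neither 1 nor 10584, so continue squaring. x_1 = 4918^2 mod 10585 = 10584. x_1 ≡ −1, so 4532 is not a witness.
Base 5992: x_0 = 5992^1323 mod 10585 = 4918. x_0 is neither 1 nor 10584, so continue squaring. x_1 = 4918^2 mod 10585 = 10584. x_1 ≡ −1, so 5992 is not a witness.
Base 10287: x_0 = 10287^1323 mod 10585 = 1433. x_0 is neither 1 nor 10584, so continue squaring. x_1 = 1433^2 mod 10585 = 10584. x_1 ≡ −1, so 10287 is not a witness.
No listed base is a witness for 10585.

none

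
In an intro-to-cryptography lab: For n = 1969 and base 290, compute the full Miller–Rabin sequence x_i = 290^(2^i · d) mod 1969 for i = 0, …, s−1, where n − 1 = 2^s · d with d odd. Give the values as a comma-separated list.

515, 1379, 1556, 1235

n − 1 = 1968 = 2^4 · 123, so s = 4 and d = 123.
x_0 = 290^123 mod 1969 = 515.
x_1 = 515^2 mod 1969 = 1379.
x_2 = 1379^2 mod 1969 = 1556.
x_3 = 1556^2 mod 1969 = 1235.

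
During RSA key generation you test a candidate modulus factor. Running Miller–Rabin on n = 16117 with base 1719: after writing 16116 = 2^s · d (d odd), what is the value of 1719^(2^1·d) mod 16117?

n − 1 = 16116 = 2^2 · 4029, so s = 2 and d = 4029.
x_0 = 1719^4029 mod 16117 = 2842.
x_1 = 2842^2 mod 16117 = 2347.

2347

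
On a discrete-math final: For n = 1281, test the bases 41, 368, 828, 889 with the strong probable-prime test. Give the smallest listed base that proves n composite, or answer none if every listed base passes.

368

n − 1 = 1280 = 2^8 · 5, so s = 8 and d = 5.
Base 41: x_0 = 41^5 mod 1281 = 1280. x_0 = 1280 ≡ −1, so 41 is not a witness.
Base 368: x_0 = 368^5 mod 1281 = 947. x_0 is neither 1 nor 1280, so continue squaring. x_1 = 947^2 mod 1281 = 109. x_2 = 109^2 mod 1281 = 352. x_3 = 352^2 mod 1281 = 928. x_4 = 928^2 mod 1281 = 352. x_5 = 352^2 mod 1281 = 928. x_6 = 928^2 mod 1281 = 352. x_7 = 352^2 mod 1281 = 928. Reached i = s−1 = 7 without hitting −1: 368 is a Miller–Rabin witness and 1281 is composite.
Base 828: x_0 = 828^5 mod 1281 = 753. x_0 is neither 1 nor 1280, so continue squaring. x_1 = 753^2 mod 1281 = 807. x_2 = 807^2 mod 1281 = 501. x_3 = 501^2 mod 1281 = 1206. x_4 = 1206^2 mod 1281 = 501. x_5 = 501^2 mod 1281 = 1206. x_6 = 1206^2 mod 1281 = 501. x_7 = 501^2 mod 1281 = 1206. Reached i = s−1 = 7 without hitting −1: 828 is a Miller–Rabin witness and 1281 is composite.
Base 889: x_0 = 889^5 mod 1281 = 448. x_0 is neither 1 nor 1280, so continue squaring. x_1 = 448^2 mod 1281 = 868. x_2 = 868^2 mod 1281 = 196. x_3 = 196^2 mod 1281 = 1267. x_4 = 1267^2 mod 1281 = 196. x_5 = 196^2 mod 1281 = 1267. x_6 = 1267^2 mod 1281 = 196. x_7 = 196^2 mod 1281 = 1267. Reached i = s−1 = 7 without hitting −1: 889 is a Miller–Rabin witness and 1281 is composite.
The smallest witness among the given bases is 368.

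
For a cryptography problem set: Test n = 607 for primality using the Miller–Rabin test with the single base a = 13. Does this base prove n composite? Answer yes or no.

n − 1 = 606 = 2^1 · 303, so s = 1 and d = 303.
x_0 = 13^303 mod 607 = 1.
x_0 = 1, so 13 is not a witness.

no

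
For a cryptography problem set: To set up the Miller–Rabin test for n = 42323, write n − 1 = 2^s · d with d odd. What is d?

Halving: 42322 → 21161; 21161 is odd.
So 42322 = 2^1 · 21161.

21161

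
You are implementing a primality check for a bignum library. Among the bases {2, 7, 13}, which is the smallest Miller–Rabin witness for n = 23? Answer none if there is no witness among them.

none

n − 1 = 22 = 2^1 · 11, so s = 1 and d = 11.
Base 2: x_0 = 2^11 mod 23 = 1. x_0 = 1, so 2 is not a witness.
Base 7: x_0 = 7^11 mod 23 = 22. x_0 = 22 ≡ −1, so 7 is not a witness.
Base 13: x_0 = 13^11 mod 23 = 1. x_0 = 1, so 13 is not a witness.
No listed base is a witness for 23.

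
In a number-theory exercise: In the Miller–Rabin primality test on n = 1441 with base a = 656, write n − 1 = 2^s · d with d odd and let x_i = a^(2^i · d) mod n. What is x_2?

1

n − 1 = 1440 = 2^5 · 45, so s = 5 and d = 45.
Repeated squaring mod 1441: 656^1 ≡ 656, 656^2 ≡ 918, 656^4 ≡ 1180, 656^8 ≡ 394, 656^16 ≡ 1049, 656^32 ≡ 918.
45 = 32 + 8 + 4 + 1, so 656^45 ≡ 918·394·1180·656 ≡ 263 (mod 1441).
x_0 = 263.
x_1 = 263^2 mod 1441 = 1.
x_2 = 1^2 mod 1441 = 1.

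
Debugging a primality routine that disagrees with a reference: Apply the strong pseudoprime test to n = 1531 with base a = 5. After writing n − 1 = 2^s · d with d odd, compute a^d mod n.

1

n − 1 = 1530 = 2^1 · 765, so s = 1 and d = 765.
5^765 mod 1531 = 1.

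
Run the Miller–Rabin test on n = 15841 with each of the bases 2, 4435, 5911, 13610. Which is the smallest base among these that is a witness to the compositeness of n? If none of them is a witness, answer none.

none

n − 1 = 15840 = 2^5 · 495, so s = 5 and d = 495.
Base 2: x_0 = 2^495 mod 15841 = 1. x_0 = 1, so 2 is not a witness.
Base 4435: x_0 = 4435^495 mod 15841 = 1. x_0 = 1, so 4435 is not a witness.
Base 5911: x_0 = 5911^495 mod 15841 = 15840. x_0 = 15840 ≡ −1, so 5911 is not a witness.
Base 13610: x_0 = 13610^495 mod 15841 = 1. x_0 = 1, so 13610 is not a witness.
No listed base is a witness for 15841.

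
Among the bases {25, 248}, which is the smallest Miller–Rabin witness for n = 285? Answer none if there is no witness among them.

n − 1 = 284 = 2^2 · 71, so s = 2 and d = 71.
Base 25: x_0 = 25^71 mod 285 = 130. x_0 is neither 1 nor 284, so continue squaring. x_1 = 130^2 mod 285 = 85. Reached i = s−1 = 1 without hitting −1: 25 is a Miller–Rabin witness and 285 is composite.
Base 248: x_0 = 248^71 mod 285 = 77. x_0 is neither 1 nor 284, so continue squaring. x_1 = 77^2 mod 285 = 229. Reached i = s−1 = 1 without hitting −1: 248 is a Miller–Rabin witness and 285 is composite.
The smallest witness among the given bases is 25.

25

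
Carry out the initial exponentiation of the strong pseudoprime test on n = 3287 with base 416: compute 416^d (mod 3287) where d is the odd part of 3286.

1412

n − 1 = 3286 = 2^1 · 1643, so s = 1 and d = 1643.
416^1643 mod 3287 = 1412.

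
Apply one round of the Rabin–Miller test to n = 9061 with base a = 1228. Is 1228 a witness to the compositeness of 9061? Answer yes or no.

n − 1 = 9060 = 2^2 · 2265, so s = 2 and d = 2265.
x_0 = 1228^2265 mod 9061 = 5257.
x_0 is neither 1 nor 9060, so continue squaring.
x_1 = 5257^2 mod 9061 = 9060.
x_1 ≡ −1, so 1228 is not a witness.

no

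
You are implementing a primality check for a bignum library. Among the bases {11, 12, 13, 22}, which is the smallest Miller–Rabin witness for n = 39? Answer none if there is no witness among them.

n − 1 = 38 = 2^1 · 19, so s = 1 and d = 19.
Base 11: x_0 = 11^19 mod 39 = 2. x_0 ∉ {1, 38} and s = 1, so 11 is a Miller–Rabin witness and 39 is composite.
Base 12: x_0 = 12^19 mod 39 = 12. x_0 ∉ {1, 38} and s = 1, so 12 is a Miller–Rabin witness and 39 is composite.
Base 13: x_0 = 13^19 mod 39 = 13. x_0 ∉ {1, 38} and s = 1, so 13 is a Miller–Rabin witness and 39 is composite.
Base 22: x_0 = 22^19 mod 39 = 22. x_0 ∉ {1, 38} and s = 1, so 22 is a Miller–Rabin witness and 39 is composite.
The smallest witness among the given bases is 11.

11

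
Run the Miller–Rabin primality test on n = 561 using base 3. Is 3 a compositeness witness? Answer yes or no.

yes

n − 1 = 560 = 2^4 · 35, so s = 4 and d = 35.
Repeated squaring mod 561: 3^1 ≡ 3, 3^2 ≡ 9, 3^4 ≡ 81, 3^8 ≡ 390, 3^16 ≡ 69, 3^32 ≡ 273.
35 = 32 + 2 + 1, so 3^35 ≡ 273·9·3 ≡ 78 (mod 561).
x_0 = 3^35 mod 561 = 78.
x_0 is neither 1 nor 560, so continue squaring.
x_1 = 78^2 mod 561 = 474.
x_2 = 474^2 mod 561 = 276.
x_3 = 276^2 mod 561 = 441.
Reached i = s−1 = 3 without hitting −1: 3 is a Miller–Rabin witness and 561 is composite.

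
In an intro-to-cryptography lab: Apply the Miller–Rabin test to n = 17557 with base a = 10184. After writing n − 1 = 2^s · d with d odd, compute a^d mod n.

5431

n − 1 = 17556 = 2^2 · 4389, so s = 2 and d = 4389.
10184^4389 mod 17557 = 5431.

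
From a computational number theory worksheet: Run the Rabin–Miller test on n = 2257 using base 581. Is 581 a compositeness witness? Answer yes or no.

n − 1 = 2256 = 2^4 · 141, so s = 4 and d = 141.
x_0 = 581^141 mod 2257 = 1148.
x_0 is neither 1 nor 2256, so continue squaring.
x_1 = 1148^2 mod 2257 = 2073.
x_2 = 2073^2 mod 2257 = 1.
x_2 = 1 but x_1 ≠ ±1, a nontrivial square root of 1 — 581 is a witness and 2257 is composite.

yes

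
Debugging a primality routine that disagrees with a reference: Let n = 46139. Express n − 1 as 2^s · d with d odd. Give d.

Halving: 46138 → 23069; 23069 is odd.
So 46138 = 2^1 · 23069.

23069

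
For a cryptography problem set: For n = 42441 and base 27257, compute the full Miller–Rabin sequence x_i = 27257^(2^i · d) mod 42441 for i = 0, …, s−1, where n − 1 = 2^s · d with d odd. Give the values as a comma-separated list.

24821, 8485, 15289

n − 1 = 42440 = 2^3 · 5305, so s = 3 and d = 5305.
x_0 = 27257^5305 mod 42441 = 24821.
x_1 = 24821^2 mod 42441 = 8485.
x_2 = 8485^2 mod 42441 = 15289.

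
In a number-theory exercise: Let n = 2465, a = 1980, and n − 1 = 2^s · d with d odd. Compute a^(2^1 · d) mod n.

115

n − 1 = 2464 = 2^5 · 77, so s = 5 and d = 77.
x_0 = 1980^77 mod 2465 = 2100.
x_1 = 2100^2 mod 2465 = 115.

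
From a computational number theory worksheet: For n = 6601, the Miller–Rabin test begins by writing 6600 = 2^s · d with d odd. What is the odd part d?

Halving: 6600 → 3300 → 1650 → 825; 825 is odd.
So 6600 = 2^3 · 825.

825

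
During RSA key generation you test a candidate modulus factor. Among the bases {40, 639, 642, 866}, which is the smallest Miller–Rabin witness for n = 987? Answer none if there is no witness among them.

n − 1 = 986 = 2^1 · 493, so s = 1 and d = 493.
Base 40: x_0 = 40^493 mod 987 = 250. x_0 ∉ {1, 986} and s = 1, so 40 is a Miller–Rabin witness and 987 is composite.
Base 639: x_0 = 639^493 mod 987 = 51. x_0 ∉ {1, 986} and s = 1, so 639 is a Miller–Rabin witness and 987 is composite.
Base 642: x_0 = 642^493 mod 987 = 810. x_0 ∉ {1, 986} and s = 1, so 642 is a Miller–Rabin witness and 987 is composite.
Base 866: x_0 = 866^493 mod 987 = 257. x_0 ∉ {1, 986} and s = 1, so 866 is a Miller–Rabin witness and 987 is composite.
The smallest witness among the given bases is 40.

40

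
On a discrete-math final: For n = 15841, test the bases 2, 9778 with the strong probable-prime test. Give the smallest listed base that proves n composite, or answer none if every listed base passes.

n − 1 = 15840 = 2^5 · 495, so s = 5 and d = 495.
Base 2: x_0 = 2^495 mod 15841 = 1. x_0 = 1, so 2 is not a witness.
Base 9778: x_0 = 9778^495 mod 15841 = 15840. x_0 = 15840 ≡ −1, so 9778 is not a witness.
No listed base is a witness for 15841.

none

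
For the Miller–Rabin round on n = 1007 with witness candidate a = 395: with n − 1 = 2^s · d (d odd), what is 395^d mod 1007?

755

n − 1 = 1006 = 2^1 · 503, so s = 1 and d = 503.
395^503 mod 1007 = 755.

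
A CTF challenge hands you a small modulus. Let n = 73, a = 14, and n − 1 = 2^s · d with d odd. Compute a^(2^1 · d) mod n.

27

n − 1 = 72 = 2^3 · 9, so s = 3 and d = 9.
x_0 = 14^9 mod 73 = 10.
x_1 = 10^2 mod 73 = 27.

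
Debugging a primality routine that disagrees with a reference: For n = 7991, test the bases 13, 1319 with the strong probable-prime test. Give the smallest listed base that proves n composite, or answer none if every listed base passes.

13

n − 1 = 7990 = 2^1 · 3995, so s = 1 and d = 3995.
Base 13: x_0 = 13^3995 mod 7991 = 1755. x_0 ∉ {1, 7990} and s = 1, so 13 is a Miller–Rabin witness and 7991 is composite.
Base 1319: x_0 = 1319^3995 mod 7991 = 2551. x_0 ∉ {1, 7990} and s = 1, so 1319 is a Miller–Rabin witness and 7991 is composite.
The smallest witness among the given bases is 13.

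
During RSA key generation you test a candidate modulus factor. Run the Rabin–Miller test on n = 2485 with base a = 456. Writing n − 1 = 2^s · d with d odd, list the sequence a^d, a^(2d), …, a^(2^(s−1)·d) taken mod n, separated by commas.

n − 1 = 2484 = 2^2 · 621, so s = 2 and d = 621.
x_0 = 456^621 mod 2485 = 2451.
x_1 = 2451^2 mod 2485 = 1156.

2451, 1156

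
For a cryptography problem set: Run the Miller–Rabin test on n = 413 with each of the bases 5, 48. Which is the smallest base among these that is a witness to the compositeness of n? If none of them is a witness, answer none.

n − 1 = 412 = 2^2 · 103, so s = 2 and d = 103.
Base 5: x_0 = 5^103 mod 413 = 19. x_0 is neither 1 nor 412, so continue squaring. x_1 = 19^2 mod 413 = 361. Reached i = s−1 = 1 without hitting −1: 5 is a Miller–Rabin witness and 413 is composite.
Base 48: x_0 = 48^103 mod 413 = 307. x_0 is neither 1 nor 412, so continue squaring. x_1 = 307^2 mod 413 = 85. Reached i = s−1 = 1 without hitting −1: 48 is a Miller–Rabin witness and 413 is composite.
The smallest witness among the given bases is 5.

5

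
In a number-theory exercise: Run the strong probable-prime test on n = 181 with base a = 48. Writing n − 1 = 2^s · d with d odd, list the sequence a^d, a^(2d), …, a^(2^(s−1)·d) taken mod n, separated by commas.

1, 1

n − 1 = 180 = 2^2 · 45, so s = 2 and d = 45.
x_0 = 48^45 mod 181 = 1.
x_1 = 1^2 mod 181 = 1.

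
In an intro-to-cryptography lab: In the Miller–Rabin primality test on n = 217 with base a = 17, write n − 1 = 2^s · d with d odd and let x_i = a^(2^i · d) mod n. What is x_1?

n − 1 = 216 = 2^3 · 27, so s = 3 and d = 27.
x_0 = 17^27 mod 217 = 153.
x_1 = 153^2 mod 217 = 190.

190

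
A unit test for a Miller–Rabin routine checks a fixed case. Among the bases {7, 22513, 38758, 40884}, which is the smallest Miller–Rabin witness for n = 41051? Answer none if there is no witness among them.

none

n − 1 = 41050 = 2^1 · 20525, so s = 1 and d = 20525.
Base 7: x_0 = 7^20525 mod 41051 = 1. x_0 = 1, so 7 is not a witness.
Base 22513: x_0 = 22513^20525 mod 41051 = 41050. x_0 = 41050 ≡ −1, so 22513 is not a witness.
Base 38758: x_0 = 38758^20525 mod 41051 = 41050. x_0 = 41050 ≡ −1, so 38758 is not a witness.
Base 40884: x_0 = 40884^20525 mod 41051 = 41050. x_0 = 41050 ≡ −1, so 40884 is not a witness.
No listed base is a witness for 41051.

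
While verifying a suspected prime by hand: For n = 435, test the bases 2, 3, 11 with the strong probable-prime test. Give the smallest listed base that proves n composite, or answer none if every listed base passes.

2

n − 1 = 434 = 2^1 · 217, so s = 1 and d = 217.
Base 2: x_0 = 2^217 mod 435 = 17. x_0 ∉ {1, 434} and s = 1, so 2 is a Miller–Rabin witness and 435 is composite.
Base 3: x_0 = 3^217 mod 435 = 423. x_0 ∉ {1, 434} and s = 1, so 3 is a Miller–Rabin witness and 435 is composite.
Base 11: x_0 = 11^217 mod 435 = 191. x_0 ∉ {1, 434} and s = 1, so 11 is a Miller–Rabin witness and 435 is composite.
The smallest witness among the given bases is 2.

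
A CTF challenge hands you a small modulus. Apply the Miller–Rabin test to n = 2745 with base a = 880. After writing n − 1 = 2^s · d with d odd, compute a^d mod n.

n − 1 = 2744 = 2^3 · 343, so s = 3 and d = 343.
880^343 mod 2745 = 925.

925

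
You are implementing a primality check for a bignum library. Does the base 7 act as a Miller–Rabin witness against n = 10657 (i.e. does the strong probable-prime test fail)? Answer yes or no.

n − 1 = 10656 = 2^5 · 333, so s = 5 and d = 333.
x_0 = 7^333 mod 10657 = 4836.
x_0 is neither 1 nor 10656, so continue squaring.
x_1 = 4836^2 mod 10657 = 5438.
x_2 = 5438^2 mod 10657 = 9326.
x_3 = 9326^2 mod 10657 = 2499.
x_4 = 2499^2 mod 10657 = 10656.
x_4 ≡ −1, so 7 is not a witness.

no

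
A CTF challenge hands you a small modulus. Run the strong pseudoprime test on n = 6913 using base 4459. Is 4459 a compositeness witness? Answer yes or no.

n − 1 = 6912 = 2^8 · 27, so s = 8 and d = 27.
x_0 = 4459^27 mod 6913 = 6912.
x_0 = 6912 ≡ −1, so 4459 is not a witness.

no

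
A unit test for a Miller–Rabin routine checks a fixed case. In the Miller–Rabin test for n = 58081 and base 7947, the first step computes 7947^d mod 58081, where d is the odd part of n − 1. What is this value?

6812

n − 1 = 58080 = 2^5 · 1815, so s = 5 and d = 1815.
7947^1815 mod 58081 = 6812.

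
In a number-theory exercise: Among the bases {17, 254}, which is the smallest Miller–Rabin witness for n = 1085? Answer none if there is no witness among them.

17

n − 1 = 1084 = 2^2 · 271, so s = 2 and d = 271.
Base 17: x_0 = 17^271 mod 1085 = 668. x_0 is neither 1 nor 1084, so continue squaring. x_1 = 668^2 mod 1085 = 289. Reached i = s−1 = 1 without hitting −1: 17 is a Miller–Rabin witness and 1085 is composite.
Base 254: x_0 = 254^271 mod 1085 = 254. x_0 is neither 1 nor 1084, so continue squaring. x_1 = 254^2 mod 1085 = 501. Reached i = s−1 = 1 without hitting −1: 254 is a Miller–Rabin witness and 1085 is composite.
The smallest witness among the given bases is 17.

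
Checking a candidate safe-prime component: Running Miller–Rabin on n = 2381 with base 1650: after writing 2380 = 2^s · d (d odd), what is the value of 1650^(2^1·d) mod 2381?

1

n − 1 = 2380 = 2^2 · 595, so s = 2 and d = 595.
Repeated squaring mod 2381: 1650^1 ≡ 1650, 1650^2 ≡ 1017, 1650^4 ≡ 935, 1650^8 ≡ 398, 1650^16 ≡ 1258, 1650^32 ≡ 1580, 1650^64 ≡ 1112, 1650^128 ≡ 805, 1650^256 ≡ 393, 1650^512 ≡ 2065.
595 = 512 + 64 + 16 + 2 + 1, so 1650^595 ≡ 2065·1112·1258·1017·1650 ≡ 1 (mod 2381).
x_0 = 1.
x_1 = 1^2 mod 2381 = 1.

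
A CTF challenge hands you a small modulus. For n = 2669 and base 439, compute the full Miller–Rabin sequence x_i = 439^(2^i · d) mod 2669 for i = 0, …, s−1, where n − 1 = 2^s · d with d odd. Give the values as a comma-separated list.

1285, 1783

n − 1 = 2668 = 2^2 · 667, so s = 2 and d = 667.
x_0 = 439^667 mod 2669 = 1285.
x_1 = 1285^2 mod 2669 = 1783.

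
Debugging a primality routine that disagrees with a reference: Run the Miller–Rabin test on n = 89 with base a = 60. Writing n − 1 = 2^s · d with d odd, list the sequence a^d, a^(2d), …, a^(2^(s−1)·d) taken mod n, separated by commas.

77, 55, 88

n − 1 = 88 = 2^3 · 11, so s = 3 and d = 11.
x_0 = 60^11 mod 89 = 77.
x_1 = 77^2 mod 89 = 55.
x_2 = 55^2 mod 89 = 88.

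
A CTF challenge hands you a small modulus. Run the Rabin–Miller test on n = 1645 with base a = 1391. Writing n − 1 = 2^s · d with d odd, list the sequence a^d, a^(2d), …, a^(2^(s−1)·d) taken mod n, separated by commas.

251, 491

n − 1 = 1644 = 2^2 · 411, so s = 2 and d = 411.
x_0 = 1391^411 mod 1645 = 251.
x_1 = 251^2 mod 1645 = 491.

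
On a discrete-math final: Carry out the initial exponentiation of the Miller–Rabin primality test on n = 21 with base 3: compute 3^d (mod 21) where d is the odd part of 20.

n − 1 = 20 = 2^2 · 5, so s = 2 and d = 5.
By repeated squaring, 3^5 ≡ 12 (mod 21).

12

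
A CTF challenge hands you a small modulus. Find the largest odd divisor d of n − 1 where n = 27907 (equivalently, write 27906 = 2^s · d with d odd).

Halving: 27906 → 13953; 13953 is odd.
So 27906 = 2^1 · 13953.

13953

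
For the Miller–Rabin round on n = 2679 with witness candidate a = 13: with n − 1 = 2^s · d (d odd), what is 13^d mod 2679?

181

n − 1 = 2678 = 2^1 · 1339, so s = 1 and d = 1339.
By repeated squaring, 13^1339 ≡ 181 (mod 2679).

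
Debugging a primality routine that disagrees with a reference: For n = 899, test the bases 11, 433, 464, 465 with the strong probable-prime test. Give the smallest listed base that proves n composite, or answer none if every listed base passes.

n − 1 = 898 = 2^1 · 449, so s = 1 and d = 449.
Base 11: x_0 = 11^449 mod 899 = 823. x_0 ∉ {1, 898} and s = 1, so 11 is a Miller–Rabin witness and 899 is composite.
Base 433: x_0 = 433^449 mod 899 = 433. x_0 ∉ {1, 898} and s = 1, so 433 is a Miller–Rabin witness and 899 is composite.
Base 464: x_0 = 464^449 mod 899 = 464. x_0 ∉ {1, 898} and s = 1, so 464 is a Miller–Rabin witness and 899 is composite.
Base 465: x_0 = 465^449 mod 899 = 465. x_0 ∉ {1, 898} and s = 1, so 465 is a Miller–Rabin witness and 899 is composite.
The smallest witness among the given bases is 11.

11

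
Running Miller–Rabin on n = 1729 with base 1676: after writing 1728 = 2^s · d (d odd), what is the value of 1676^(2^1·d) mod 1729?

1

n − 1 = 1728 = 2^6 · 27, so s = 6 and d = 27.
x_0 = 1676^27 mod 1729 = 818.
x_1 = 818^2 mod 1729 = 1.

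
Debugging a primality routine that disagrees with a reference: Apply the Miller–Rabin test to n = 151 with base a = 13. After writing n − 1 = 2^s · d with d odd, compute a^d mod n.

n − 1 = 150 = 2^1 · 75, so s = 1 and d = 75.
13^75 mod 151 = 150.

150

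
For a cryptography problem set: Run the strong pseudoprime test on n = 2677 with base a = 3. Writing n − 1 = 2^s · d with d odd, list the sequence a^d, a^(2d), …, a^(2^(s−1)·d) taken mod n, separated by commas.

1, 1

n − 1 = 2676 = 2^2 · 669, so s = 2 and d = 669.
x_0 = 3^669 mod 2677 = 1.
x_1 = 1^2 mod 2677 = 1.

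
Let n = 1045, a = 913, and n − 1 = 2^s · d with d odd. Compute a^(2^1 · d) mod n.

n − 1 = 1044 = 2^2 · 261, so s = 2 and d = 261.
x_0 = 913^261 mod 1045 = 913.
x_1 = 913^2 mod 1045 = 704.

704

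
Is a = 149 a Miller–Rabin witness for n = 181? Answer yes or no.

n − 1 = 180 = 2^2 · 45, so s = 2 and d = 45.
x_0 = 149^45 mod 181 = 19.
x_0 is neither 1 nor 180, so continue squaring.
x_1 = 19^2 mod 181 = 180.
x_1 ≡ −1, so 149 is not a witness.

no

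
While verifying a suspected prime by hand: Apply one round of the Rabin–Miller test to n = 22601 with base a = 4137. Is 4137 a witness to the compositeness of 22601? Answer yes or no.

yes

n − 1 = 22600 = 2^3 · 2825, so s = 3 and d = 2825.
x_0 = 4137^2825 mod 22601 = 4199.
x_0 is neither 1 nor 22600, so continue squaring.
x_1 = 4199^2 mod 22601 = 2821.
x_2 = 2821^2 mod 22601 = 2489.
Reached i = s−1 = 2 without hitting −1: 4137 is a Miller–Rabin witness and 22601 is composite.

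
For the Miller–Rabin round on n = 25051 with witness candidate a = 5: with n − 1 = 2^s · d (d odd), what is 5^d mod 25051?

10054

n − 1 = 25050 = 2^1 · 12525, so s = 1 and d = 12525.
By repeated squaring, 5^12525 ≡ 10054 (mod 25051).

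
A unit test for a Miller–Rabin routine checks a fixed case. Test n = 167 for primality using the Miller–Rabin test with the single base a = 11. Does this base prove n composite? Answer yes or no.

n − 1 = 166 = 2^1 · 83, so s = 1 and d = 83.
x_0 = 11^83 mod 167 = 1.
x_0 = 1, so 11 is not a witness.

no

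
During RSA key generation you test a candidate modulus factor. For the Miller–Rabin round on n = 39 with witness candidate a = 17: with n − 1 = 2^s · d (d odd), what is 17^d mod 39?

n − 1 = 38 = 2^1 · 19, so s = 1 and d = 19.
17^19 mod 39 = 17.

17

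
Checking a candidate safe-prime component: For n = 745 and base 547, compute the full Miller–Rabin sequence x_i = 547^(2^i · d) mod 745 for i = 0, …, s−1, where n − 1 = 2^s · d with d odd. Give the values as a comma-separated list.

7, 49, 166

n − 1 = 744 = 2^3 · 93, so s = 3 and d = 93.
x_0 = 547^93 mod 745 = 7.
x_1 = 7^2 mod 745 = 49.
x_2 = 49^2 mod 745 = 166.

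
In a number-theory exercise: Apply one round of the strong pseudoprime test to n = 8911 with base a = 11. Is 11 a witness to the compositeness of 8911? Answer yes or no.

yes

n − 1 = 8910 = 2^1 · 4455, so s = 1 and d = 4455.
x_0 = 11^4455 mod 8911 = 267.
x_0 ∉ {1, 8910} and s = 1, so 11 is a Miller–Rabin witness and 8911 is composite.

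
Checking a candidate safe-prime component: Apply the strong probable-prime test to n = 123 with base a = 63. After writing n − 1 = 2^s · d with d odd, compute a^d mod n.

n − 1 = 122 = 2^1 · 61, so s = 1 and d = 61.
Repeated squaring mod 123: 63^1 ≡ 63, 63^2 ≡ 33, 63^4 ≡ 105, 63^8 ≡ 78, 63^16 ≡ 57, 63^32 ≡ 51.
61 = 32 + 16 + 8 + 4 + 1, so 63^61 ≡ 51·57·78·105·63 ≡ 60 (mod 123).

60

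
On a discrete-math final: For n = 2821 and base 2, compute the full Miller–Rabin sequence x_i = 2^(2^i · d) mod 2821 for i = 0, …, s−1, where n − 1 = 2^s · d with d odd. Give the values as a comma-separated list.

n − 1 = 2820 = 2^2 · 705, so s = 2 and d = 705.
x_0 = 2^705 mod 2821 = 2605.
x_1 = 2605^2 mod 2821 = 1520.

2605, 1520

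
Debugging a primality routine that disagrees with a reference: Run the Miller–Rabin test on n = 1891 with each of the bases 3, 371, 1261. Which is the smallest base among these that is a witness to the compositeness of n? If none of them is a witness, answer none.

n − 1 = 1890 = 2^1 · 945, so s = 1 and d = 945.
Base 3: x_0 = 3^945 mod 1891 = 1890. x_0 = 1890 ≡ −1, so 3 is not a witness.
Base 371: x_0 = 371^945 mod 1891 = 1890. x_0 = 1890 ≡ −1, so 371 is not a witness.
Base 1261: x_0 = 1261^945 mod 1891 = 1890. x_0 = 1890 ≡ −1, so 1261 is not a witness.
No listed base is a witness for 1891.

none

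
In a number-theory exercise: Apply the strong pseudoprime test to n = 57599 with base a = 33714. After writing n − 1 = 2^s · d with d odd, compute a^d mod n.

42796

n − 1 = 57598 = 2^1 · 28799, so s = 1 and d = 28799.
33714^28799 mod 57599 = 42796.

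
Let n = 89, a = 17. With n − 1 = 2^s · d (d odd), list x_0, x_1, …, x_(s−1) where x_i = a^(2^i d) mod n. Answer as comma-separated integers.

n − 1 = 88 = 2^3 · 11, so s = 3 and d = 11.
x_0 = 17^11 mod 89 = 55.
x_1 = 55^2 mod 89 = 88.
x_2 = 88^2 mod 89 = 1.

55, 88, 1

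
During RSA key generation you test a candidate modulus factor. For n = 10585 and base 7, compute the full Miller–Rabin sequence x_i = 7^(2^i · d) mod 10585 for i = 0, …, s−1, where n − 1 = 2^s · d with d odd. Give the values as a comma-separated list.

n − 1 = 10584 = 2^3 · 1323, so s = 3 and d = 1323.
x_0 = 7^1323 mod 10585 = 5453.
x_1 = 5453^2 mod 10585 = 1944.
x_2 = 1944^2 mod 10585 = 291.

5453, 1944, 291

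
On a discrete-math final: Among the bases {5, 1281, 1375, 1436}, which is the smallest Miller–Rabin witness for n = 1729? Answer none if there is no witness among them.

5

n − 1 = 1728 = 2^6 · 27, so s = 6 and d = 27.
Base 5: x_0 = 5^27 mod 1729 = 1217. x_0 is neither 1 nor 1728, so continue squaring. x_1 = 1217^2 mod 1729 = 1065. x_2 = 1065^2 mod 1729 = 1. x_2 = 1 but x_1 ≠ ±1, a nontrivial square root of 1 — 5 is a witness and 1729 is composite.
Base 1281: x_0 = 1281^27 mod 1729 = 1253. x_0 is neither 1 nor 1728, so continue squaring. x_1 = 1253^2 mod 1729 = 77. x_2 = 77^2 mod 1729 = 742. x_3 = 742^2 mod 1729 = 742. x_4 = 742^2 mod 1729 = 742. x_5 = 742^2 mod 1729 = 742. Reached i = s−1 = 5 without hitting −1: 1281 is a Miller–Rabin witness and 1729 is composite.
Base 1375: x_0 = 1375^27 mod 1729 = 818. x_0 is neither 1 nor 1728, so continue squaring. x_1 = 818^2 mod 1729 = 1. x_1 = 1 but x_0 ≠ ±1, a nontrivial square root of 1 — 1375 is a witness and 1729 is composite.
Base 1436: x_0 = 1436^27 mod 1729 = 1464. x_0 is neither 1 nor 1728, so continue squaring. x_1 = 1464^2 mod 1729 = 1065. x_2 = 1065^2 mod 1729 = 1. x_2 = 1 but x_1 ≠ ±1, a nontrivial square root of 1 — 1436 is a witness and 1729 is composite.
The smallest witness among the given bases is 5.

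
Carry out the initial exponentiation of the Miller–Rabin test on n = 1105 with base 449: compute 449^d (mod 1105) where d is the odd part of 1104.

164

n − 1 = 1104 = 2^4 · 69, so s = 4 and d = 69.
449^69 mod 1105 = 164.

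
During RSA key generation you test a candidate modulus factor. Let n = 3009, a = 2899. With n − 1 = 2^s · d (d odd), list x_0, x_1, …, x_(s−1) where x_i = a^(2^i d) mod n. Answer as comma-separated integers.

n − 1 = 3008 = 2^6 · 47, so s = 6 and d = 47.
x_0 = 2899^47 mod 3009 = 70.
x_1 = 70^2 mod 3009 = 1891.
x_2 = 1891^2 mod 3009 = 1189.
x_3 = 1189^2 mod 3009 = 2500.
x_4 = 2500^2 mod 3009 = 307.
x_5 = 307^2 mod 3009 = 970.

70, 1891, 1189, 2500, 307, 970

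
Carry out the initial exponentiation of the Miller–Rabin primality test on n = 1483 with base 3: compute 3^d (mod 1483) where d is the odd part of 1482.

1482

n − 1 = 1482 = 2^1 · 741, so s = 1 and d = 741.
Repeated squaring mod 1483: 3^1 ≡ 3, 3^2 ≡ 9, 3^4 ≡ 81, 3^8 ≡ 629, 3^16 ≡ 1163, 3^32 ≡ 73, 3^64 ≡ 880, 3^128 ≡ 274, 3^256 ≡ 926, 3^512 ≡ 302.
741 = 512 + 128 + 64 + 32 + 4 + 1, so 3^741 ≡ 302·274·880·73·81·3 ≡ 1482 (mod 1483).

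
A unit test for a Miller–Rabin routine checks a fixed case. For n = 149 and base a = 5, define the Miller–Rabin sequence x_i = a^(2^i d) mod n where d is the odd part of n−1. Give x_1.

1

n − 1 = 148 = 2^2 · 37, so s = 2 and d = 37.
x_0 = 5^37 mod 149 = 1.
x_1 = 1^2 mod 149 = 1.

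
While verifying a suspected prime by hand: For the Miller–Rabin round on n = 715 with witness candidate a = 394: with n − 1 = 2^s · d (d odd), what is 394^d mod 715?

389

n − 1 = 714 = 2^1 · 357, so s = 1 and d = 357.
394^357 mod 715 = 389.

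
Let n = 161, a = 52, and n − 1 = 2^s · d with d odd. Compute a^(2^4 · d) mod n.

9

n − 1 = 160 = 2^5 · 5, so s = 5 and d = 5.
Repeated squaring mod 161: 52^1 ≡ 52, 52^2 ≡ 128, 52^4 ≡ 123.
5 = 4 + 1, so 52^5 ≡ 123·52 ≡ 117 (mod 161).
x_0 = 117.
x_1 = 117^2 mod 161 = 4.
x_2 = 4^2 mod 161 = 16.
x_3 = 16^2 mod 161 = 95.
x_4 = 95^2 mod 161 = 9.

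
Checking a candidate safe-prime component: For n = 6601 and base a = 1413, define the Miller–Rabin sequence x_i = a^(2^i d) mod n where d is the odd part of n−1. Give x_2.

4509

n − 1 = 6600 = 2^3 · 825, so s = 3 and d = 825.
x_0 = 1413^825 mod 6601 = 5795.
x_1 = 5795^2 mod 6601 = 2738.
x_2 = 2738^2 mod 6601 = 4509.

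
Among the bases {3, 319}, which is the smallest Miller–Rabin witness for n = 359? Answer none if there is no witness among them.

n − 1 = 358 = 2^1 · 179, so s = 1 and d = 179.
Base 3: x_0 = 3^179 mod 359 = 1. x_0 = 1, so 3 is not a witness.
Base 319: x_0 = 319^179 mod 359 = 358. x_0 = 358 ≡ −1, so 319 is not a witness.
No listed base is a witness for 359.

none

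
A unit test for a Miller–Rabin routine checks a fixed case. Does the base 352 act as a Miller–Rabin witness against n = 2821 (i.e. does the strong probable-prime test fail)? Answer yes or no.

yes

n − 1 = 2820 = 2^2 · 705, so s = 2 and d = 705.
x_0 = 352^705 mod 2821 = 92.
x_0 is neither 1 nor 2820, so continue squaring.
x_1 = 92^2 mod 2821 = 1.
x_1 = 1 but x_0 ≠ ±1, a nontrivial square root of 1 — 352 is a witness and 2821 is composite.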